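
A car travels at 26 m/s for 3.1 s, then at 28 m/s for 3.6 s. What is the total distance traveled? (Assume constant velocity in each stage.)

d₁ = v₁t₁ = 26 × 3.1 = 80.6 m
d₂ = v₂t₂ = 28 × 3.6 = 100.8 m
d_total = 80.6 + 100.8 = 181.4 m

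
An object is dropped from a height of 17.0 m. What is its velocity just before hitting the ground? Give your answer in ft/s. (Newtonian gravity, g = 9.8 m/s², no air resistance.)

v = √(2gh) = √(2 × 9.8 × 17.0) = 18.2538 m/s
v = 18.2538 m/s / 0.3048 = 59.89 ft/s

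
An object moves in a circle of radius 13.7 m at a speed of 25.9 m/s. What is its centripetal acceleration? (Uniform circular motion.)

a_c = v²/r = 25.9²/13.7 = 670.81/13.7 = 48.96 m/s²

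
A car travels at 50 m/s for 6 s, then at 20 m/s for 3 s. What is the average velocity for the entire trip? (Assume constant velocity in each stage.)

d₁ = v₁t₁ = 50 × 6 = 300 m
d₂ = v₂t₂ = 20 × 3 = 60 m
d_total = 360 m, t_total = 9 s
v_avg = d_total/t_total = 360/9 = 40.0 m/s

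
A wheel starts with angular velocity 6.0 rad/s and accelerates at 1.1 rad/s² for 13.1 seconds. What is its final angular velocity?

ω = ω₀ + αt = 6.0 + 1.1 × 13.1 = 20.41 rad/s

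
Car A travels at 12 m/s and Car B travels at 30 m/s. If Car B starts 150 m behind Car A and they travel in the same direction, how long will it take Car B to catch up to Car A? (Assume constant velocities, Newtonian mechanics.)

Relative speed: v_rel = 30 - 12 = 18 m/s
Time to catch: t = d₀/v_rel = 150/18 = 8.33 s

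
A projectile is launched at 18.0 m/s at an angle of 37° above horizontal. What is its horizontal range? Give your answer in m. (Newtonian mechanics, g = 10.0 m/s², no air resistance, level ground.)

R = v₀² × sin(2θ) / g = 18.0² × sin(2 × 37°) / 10.0 = 324.0 × 0.961262 / 10.0 = 31.14 m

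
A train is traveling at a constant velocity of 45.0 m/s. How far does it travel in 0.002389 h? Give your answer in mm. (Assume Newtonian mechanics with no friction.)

t = 0.002389 h × 3600.0 = 8.6004 s
d = v × t = 45.0 × 8.6004 = 387.018 m
d = 387.018 m / 0.001 = 387000 mm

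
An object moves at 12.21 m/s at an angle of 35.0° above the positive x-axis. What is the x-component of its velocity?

vₓ = v cos(θ) = 12.21 × cos(35.0°) = 10.0 m/s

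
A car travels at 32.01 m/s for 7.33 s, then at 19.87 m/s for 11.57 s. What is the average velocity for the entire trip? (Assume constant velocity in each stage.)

d₁ = v₁t₁ = 32.01 × 7.33 = 234.6333 m
d₂ = v₂t₂ = 19.87 × 11.57 = 229.8959 m
d_total = 464.5292 m, t_total = 18.9 s
v_avg = d_total/t_total = 464.5292/18.9 = 24.58 m/s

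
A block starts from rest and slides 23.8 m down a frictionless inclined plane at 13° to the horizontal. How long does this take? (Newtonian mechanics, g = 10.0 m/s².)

a = g sin(θ) = 10.0 × sin(13°) = 2.2495 m/s²
t = √(2d/a) = √(2 × 23.8 / 2.2495) = 4.6 s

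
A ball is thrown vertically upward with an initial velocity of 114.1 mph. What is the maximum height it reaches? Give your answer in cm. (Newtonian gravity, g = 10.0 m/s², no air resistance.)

v₀ = 114.1 mph × 0.44704 = 51.0073 m/s
h_max = v₀² / (2g) = 51.0073² / (2 × 10.0) = 2601.74 / 20.0 = 130.087 m
h_max = 130.087 m / 0.01 = 13010 cm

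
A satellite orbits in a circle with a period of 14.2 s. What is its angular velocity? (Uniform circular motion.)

ω = 2π/T = 2π/14.2 = 0.4425 rad/s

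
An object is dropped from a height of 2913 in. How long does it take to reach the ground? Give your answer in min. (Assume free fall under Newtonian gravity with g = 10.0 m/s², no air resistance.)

h = 2913 in × 0.0254 = 73.9902 m
t = √(2h/g) = √(2 × 73.9902 / 10.0) = 3.84682 s
t = 3.84682 s / 60.0 = 0.06411 min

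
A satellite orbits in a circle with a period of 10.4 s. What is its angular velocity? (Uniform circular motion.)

ω = 2π/T = 2π/10.4 = 0.6042 rad/s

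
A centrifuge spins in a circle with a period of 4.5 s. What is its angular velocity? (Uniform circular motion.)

ω = 2π/T = 2π/4.5 = 1.3963 rad/s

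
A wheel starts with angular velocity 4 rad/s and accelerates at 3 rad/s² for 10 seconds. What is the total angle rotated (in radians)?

θ = ω₀t + ½αt² = 4×10 + ½×3×10² = 190.0 rad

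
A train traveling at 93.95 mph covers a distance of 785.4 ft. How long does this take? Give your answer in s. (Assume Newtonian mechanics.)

d = 785.4 ft × 0.3048 = 239.39 m
v = 93.95 mph × 0.44704 = 41.9994 m/s
t = d / v = 239.39 / 41.9994 = 5.7 s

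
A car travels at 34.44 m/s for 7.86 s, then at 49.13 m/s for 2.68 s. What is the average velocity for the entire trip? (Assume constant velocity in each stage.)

d₁ = v₁t₁ = 34.44 × 7.86 = 270.6984 m
d₂ = v₂t₂ = 49.13 × 2.68 = 131.6684 m
d_total = 402.3668 m, t_total = 10.54 s
v_avg = d_total/t_total = 402.3668/10.54 = 38.18 m/s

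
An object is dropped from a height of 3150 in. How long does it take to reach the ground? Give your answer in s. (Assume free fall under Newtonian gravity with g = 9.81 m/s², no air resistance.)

h = 3150 in × 0.0254 = 80.01 m
t = √(2h/g) = √(2 × 80.01 / 9.81) = 4.039 s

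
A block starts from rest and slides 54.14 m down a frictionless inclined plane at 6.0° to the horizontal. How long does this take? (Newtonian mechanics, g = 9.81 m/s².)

a = g sin(θ) = 9.81 × sin(6.0°) = 1.0254 m/s²
t = √(2d/a) = √(2 × 54.14 / 1.0254) = 10.28 s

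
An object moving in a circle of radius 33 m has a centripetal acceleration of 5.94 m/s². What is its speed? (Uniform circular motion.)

v = √(a_c × r) = √(5.94 × 33) = 14.0 m/s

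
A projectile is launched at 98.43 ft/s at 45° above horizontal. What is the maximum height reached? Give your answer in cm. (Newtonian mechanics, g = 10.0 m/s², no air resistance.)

v₀ = 98.43 ft/s × 0.3048 = 30.0015 m/s
H = v₀² × sin²(θ) / (2g) = 30.0015² × sin(45°)² / (2 × 10.0) = 900.09 × 0.5 / 20.0 = 22.5023 m
H = 22.5023 m / 0.01 = 2250 cm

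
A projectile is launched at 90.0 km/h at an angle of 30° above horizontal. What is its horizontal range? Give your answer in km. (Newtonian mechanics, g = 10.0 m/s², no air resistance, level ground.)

v₀ = 90.0 km/h × 0.2777777777777778 = 25.0 m/s
R = v₀² × sin(2θ) / g = 25.0² × sin(2 × 30°) / 10.0 = 625.0 × 0.866025 / 10.0 = 54.1266 m
R = 54.1266 m / 1000.0 = 0.05413 km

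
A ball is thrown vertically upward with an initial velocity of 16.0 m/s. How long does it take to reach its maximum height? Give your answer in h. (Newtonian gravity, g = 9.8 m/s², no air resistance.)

t_up = v₀ / g = 16.0 / 9.8 = 1.63265 s
t_up = 1.63265 s / 3600.0 = 0.0004535 h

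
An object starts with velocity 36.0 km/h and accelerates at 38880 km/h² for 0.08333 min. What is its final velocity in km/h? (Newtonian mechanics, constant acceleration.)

v₀ = 36.0 km/h × 0.2777777777777778 = 10.0 m/s
a = 38880 km/h² × 7.716049382716049e-05 = 3.0 m/s²
t = 0.08333 min × 60.0 = 4.9998 s
v = v₀ + a × t = 10.0 + 3.0 × 4.9998 = 24.9994 m/s
v = 24.9994 m/s / 0.2777777777777778 = 90.0 km/h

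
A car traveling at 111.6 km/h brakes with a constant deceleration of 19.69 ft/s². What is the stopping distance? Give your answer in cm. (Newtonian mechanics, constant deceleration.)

v₀ = 111.6 km/h × 0.2777777777777778 = 31.0 m/s
a = 19.69 ft/s² × 0.3048 = 6.00151 m/s²
d = v₀² / (2a) = 31.0² / (2 × 6.00151) = 961.0 / 12.003 = 80.0633 m
d = 80.0633 m / 0.01 = 8006 cm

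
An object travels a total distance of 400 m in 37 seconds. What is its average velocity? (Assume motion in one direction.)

v_avg = Δd / Δt = 400 / 37 = 10.81 m/s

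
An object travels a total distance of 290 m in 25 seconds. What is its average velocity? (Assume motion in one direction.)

v_avg = Δd / Δt = 290 / 25 = 11.6 m/s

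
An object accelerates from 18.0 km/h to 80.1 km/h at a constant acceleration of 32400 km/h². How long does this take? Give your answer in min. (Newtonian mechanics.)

v₀ = 18.0 km/h × 0.2777777777777778 = 5.0 m/s
v = 80.1 km/h × 0.2777777777777778 = 22.25 m/s
a = 32400 km/h² × 7.716049382716049e-05 = 2.5 m/s²
t = (v - v₀) / a = (22.25 - 5.0) / 2.5 = 6.9 s
t = 6.9 s / 60.0 = 0.115 min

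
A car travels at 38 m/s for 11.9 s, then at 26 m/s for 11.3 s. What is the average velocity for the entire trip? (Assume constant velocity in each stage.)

d₁ = v₁t₁ = 38 × 11.9 = 452.2 m
d₂ = v₂t₂ = 26 × 11.3 = 293.8 m
d_total = 746.0 m, t_total = 23.2 s
v_avg = d_total/t_total = 746.0/23.2 = 32.16 m/s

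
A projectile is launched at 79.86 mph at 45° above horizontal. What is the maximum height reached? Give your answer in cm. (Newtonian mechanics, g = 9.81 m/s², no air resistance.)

v₀ = 79.86 mph × 0.44704 = 35.7006 m/s
H = v₀² × sin²(θ) / (2g) = 35.7006² × sin(45°)² / (2 × 9.81) = 1274.53 × 0.5 / 19.62 = 32.4804 m
H = 32.4804 m / 0.01 = 3248 cm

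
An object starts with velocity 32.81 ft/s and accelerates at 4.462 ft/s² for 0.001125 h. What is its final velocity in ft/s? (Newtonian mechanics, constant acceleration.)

v₀ = 32.81 ft/s × 0.3048 = 10.0005 m/s
a = 4.462 ft/s² × 0.3048 = 1.36002 m/s²
t = 0.001125 h × 3600.0 = 4.05 s
v = v₀ + a × t = 10.0005 + 1.36002 × 4.05 = 15.5086 m/s
v = 15.5086 m/s / 0.3048 = 50.88 ft/s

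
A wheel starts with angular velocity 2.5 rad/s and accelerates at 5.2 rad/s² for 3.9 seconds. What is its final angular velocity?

ω = ω₀ + αt = 2.5 + 5.2 × 3.9 = 22.78 rad/s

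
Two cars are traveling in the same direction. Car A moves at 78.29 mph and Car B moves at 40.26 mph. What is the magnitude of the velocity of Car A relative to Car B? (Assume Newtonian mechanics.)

v_rel = |v_A - v_B| = |78.29 - 40.26| = 38.03 mph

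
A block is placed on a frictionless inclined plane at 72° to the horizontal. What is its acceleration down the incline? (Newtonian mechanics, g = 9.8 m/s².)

a = g sin(θ) = 9.8 × sin(72°) = 9.8 × 0.9511 = 9.32 m/s²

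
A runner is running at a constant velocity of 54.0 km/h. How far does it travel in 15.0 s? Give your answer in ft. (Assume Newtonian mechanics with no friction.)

v = 54.0 km/h × 0.2777777777777778 = 15.0 m/s
d = v × t = 15.0 × 15.0 = 225.0 m
d = 225.0 m / 0.3048 = 738.2 ft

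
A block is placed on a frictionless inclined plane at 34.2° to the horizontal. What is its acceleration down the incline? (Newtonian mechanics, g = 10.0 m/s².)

a = g sin(θ) = 10.0 × sin(34.2°) = 10.0 × 0.5621 = 5.62 m/s²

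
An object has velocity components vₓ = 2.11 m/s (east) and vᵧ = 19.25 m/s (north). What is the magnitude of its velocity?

|v| = √(vₓ² + vᵧ²) = √(2.11² + 19.25²) = √(375.0146) = 19.37 m/s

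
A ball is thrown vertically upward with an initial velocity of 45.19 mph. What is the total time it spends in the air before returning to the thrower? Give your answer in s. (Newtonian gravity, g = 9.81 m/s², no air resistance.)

v₀ = 45.19 mph × 0.44704 = 20.2017 m/s
t_total = 2 × v₀ / g = 2 × 20.2017 / 9.81 = 4.119 s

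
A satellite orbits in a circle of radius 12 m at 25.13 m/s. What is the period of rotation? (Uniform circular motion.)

T = 2πr/v = 2π×12/25.13 = 3.0 s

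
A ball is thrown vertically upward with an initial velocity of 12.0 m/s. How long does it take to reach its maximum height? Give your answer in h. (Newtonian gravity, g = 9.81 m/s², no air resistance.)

t_up = v₀ / g = 12.0 / 9.81 = 1.22324 s
t_up = 1.22324 s / 3600.0 = 0.0003398 h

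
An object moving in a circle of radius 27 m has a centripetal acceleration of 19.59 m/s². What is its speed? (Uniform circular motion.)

v = √(a_c × r) = √(19.59 × 27) = 23.0 m/s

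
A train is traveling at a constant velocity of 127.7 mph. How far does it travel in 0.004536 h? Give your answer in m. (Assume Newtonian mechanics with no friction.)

v = 127.7 mph × 0.44704 = 57.087 m/s
t = 0.004536 h × 3600.0 = 16.3296 s
d = v × t = 57.087 × 16.3296 = 932.2 m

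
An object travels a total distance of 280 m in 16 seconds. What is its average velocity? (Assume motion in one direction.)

v_avg = Δd / Δt = 280 / 16 = 17.5 m/s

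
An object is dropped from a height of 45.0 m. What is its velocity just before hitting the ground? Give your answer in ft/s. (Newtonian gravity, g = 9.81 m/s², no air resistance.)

v = √(2gh) = √(2 × 9.81 × 45.0) = 29.7136 m/s
v = 29.7136 m/s / 0.3048 = 97.49 ft/s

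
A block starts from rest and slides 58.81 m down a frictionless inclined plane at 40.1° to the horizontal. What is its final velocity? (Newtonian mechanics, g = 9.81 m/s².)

a = g sin(θ) = 9.81 × sin(40.1°) = 6.3189 m/s²
v = √(2ad) = √(2 × 6.3189 × 58.81) = 27.26 m/s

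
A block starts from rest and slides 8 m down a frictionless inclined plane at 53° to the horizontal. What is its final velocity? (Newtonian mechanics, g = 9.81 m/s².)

a = g sin(θ) = 9.81 × sin(53°) = 7.8346 m/s²
v = √(2ad) = √(2 × 7.8346 × 8) = 11.2 m/s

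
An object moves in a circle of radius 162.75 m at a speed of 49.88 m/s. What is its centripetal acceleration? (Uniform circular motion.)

a_c = v²/r = 49.88²/162.75 = 2488.0144/162.75 = 15.29 m/s²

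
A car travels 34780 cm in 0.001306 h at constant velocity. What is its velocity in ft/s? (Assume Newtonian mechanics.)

d = 34780 cm × 0.01 = 347.8 m
t = 0.001306 h × 3600.0 = 4.7016 s
v = d / t = 347.8 / 4.7016 = 73.9748 m/s
v = 73.9748 m/s / 0.3048 = 242.7 ft/s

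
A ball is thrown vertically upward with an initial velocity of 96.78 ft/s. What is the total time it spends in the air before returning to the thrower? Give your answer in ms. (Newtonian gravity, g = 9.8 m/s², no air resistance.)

v₀ = 96.78 ft/s × 0.3048 = 29.4985 m/s
t_total = 2 × v₀ / g = 2 × 29.4985 / 9.8 = 6.0201 s
t_total = 6.0201 s / 0.001 = 6020 ms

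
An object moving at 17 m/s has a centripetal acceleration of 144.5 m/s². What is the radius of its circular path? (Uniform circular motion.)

r = v²/a_c = 17²/144.5 = 2.0 m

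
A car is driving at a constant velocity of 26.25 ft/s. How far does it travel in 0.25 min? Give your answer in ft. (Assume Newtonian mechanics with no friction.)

v = 26.25 ft/s × 0.3048 = 8.001 m/s
t = 0.25 min × 60.0 = 15.0 s
d = v × t = 8.001 × 15.0 = 120.015 m
d = 120.015 m / 0.3048 = 393.8 ft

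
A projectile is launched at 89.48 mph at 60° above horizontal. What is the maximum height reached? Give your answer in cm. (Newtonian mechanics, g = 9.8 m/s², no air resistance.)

v₀ = 89.48 mph × 0.44704 = 40.0011 m/s
H = v₀² × sin²(θ) / (2g) = 40.0011² × sin(60°)² / (2 × 9.8) = 1600.09 × 0.75 / 19.6 = 61.2279 m
H = 61.2279 m / 0.01 = 6123 cm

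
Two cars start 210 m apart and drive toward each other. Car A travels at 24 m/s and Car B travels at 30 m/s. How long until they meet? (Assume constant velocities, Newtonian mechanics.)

Combined speed: v_combined = 24 + 30 = 54 m/s
Time to meet: t = d/v_combined = 210/54 = 3.89 s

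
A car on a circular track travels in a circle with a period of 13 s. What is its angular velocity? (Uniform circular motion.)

ω = 2π/T = 2π/13 = 0.4833 rad/s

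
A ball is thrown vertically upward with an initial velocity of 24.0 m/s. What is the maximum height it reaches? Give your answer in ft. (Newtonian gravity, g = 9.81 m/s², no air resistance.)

h_max = v₀² / (2g) = 24.0² / (2 × 9.81) = 576.0 / 19.62 = 29.3578 m
h_max = 29.3578 m / 0.3048 = 96.32 ft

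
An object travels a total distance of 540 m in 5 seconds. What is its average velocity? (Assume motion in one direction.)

v_avg = Δd / Δt = 540 / 5 = 108.0 m/s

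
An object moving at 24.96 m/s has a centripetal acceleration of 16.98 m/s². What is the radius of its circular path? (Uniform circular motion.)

r = v²/a_c = 24.96²/16.98 = 36.69 m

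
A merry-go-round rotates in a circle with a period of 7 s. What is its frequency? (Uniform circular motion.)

f = 1/T = 1/7 = 0.1429 Hz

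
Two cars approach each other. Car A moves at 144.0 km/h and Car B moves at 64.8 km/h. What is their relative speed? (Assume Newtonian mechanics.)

v_rel = v_A + v_B = 144.0 + 64.8 = 208.8 km/h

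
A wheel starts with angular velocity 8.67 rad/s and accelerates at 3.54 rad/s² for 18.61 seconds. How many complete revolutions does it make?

θ = ω₀t + ½αt² = 8.67×18.61 + ½×3.54×18.61² = 774.356517 rad
Total revolutions = θ/(2π) = 774.356517/(2π) = 123.24
Complete revolutions = ⌊123.24⌋ = 123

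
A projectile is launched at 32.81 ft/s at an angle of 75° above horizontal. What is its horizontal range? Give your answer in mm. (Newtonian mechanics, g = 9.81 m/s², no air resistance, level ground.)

v₀ = 32.81 ft/s × 0.3048 = 10.0005 m/s
R = v₀² × sin(2θ) / g = 10.0005² × sin(2 × 75°) / 9.81 = 100.01 × 0.5 / 9.81 = 5.09735 m
R = 5.09735 m / 0.001 = 5097 mm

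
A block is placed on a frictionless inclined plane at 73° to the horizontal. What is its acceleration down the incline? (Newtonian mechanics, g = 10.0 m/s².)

a = g sin(θ) = 10.0 × sin(73°) = 10.0 × 0.9563 = 9.56 m/s²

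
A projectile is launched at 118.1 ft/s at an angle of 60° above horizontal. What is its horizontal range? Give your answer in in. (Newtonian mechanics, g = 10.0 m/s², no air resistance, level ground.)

v₀ = 118.1 ft/s × 0.3048 = 35.9969 m/s
R = v₀² × sin(2θ) / g = 35.9969² × sin(2 × 60°) / 10.0 = 1295.78 × 0.866025 / 10.0 = 112.218 m
R = 112.218 m / 0.0254 = 4418 in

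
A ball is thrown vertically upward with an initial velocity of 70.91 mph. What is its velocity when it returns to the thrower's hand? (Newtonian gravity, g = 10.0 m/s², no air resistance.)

By conservation of energy (no air resistance), the ball returns to the throw height with the same speed as launch, but directed downward.
|v_ground| = v₀ = 70.91 mph
v_ground = 70.91 mph (downward)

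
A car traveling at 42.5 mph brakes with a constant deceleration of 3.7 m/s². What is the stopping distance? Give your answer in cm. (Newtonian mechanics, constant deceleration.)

v₀ = 42.5 mph × 0.44704 = 18.9992 m/s
d = v₀² / (2a) = 18.9992² / (2 × 3.7) = 360.97 / 7.4 = 48.7797 m
d = 48.7797 m / 0.01 = 4878 cm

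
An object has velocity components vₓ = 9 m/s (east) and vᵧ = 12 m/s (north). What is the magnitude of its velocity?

|v| = √(vₓ² + vᵧ²) = √(9² + 12²) = √(225) = 15.0 m/s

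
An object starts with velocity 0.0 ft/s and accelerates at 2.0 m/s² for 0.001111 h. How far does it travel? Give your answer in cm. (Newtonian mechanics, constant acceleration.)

v₀ = 0.0 ft/s × 0.3048 = 0.0 m/s
t = 0.001111 h × 3600.0 = 3.9996 s
d = v₀ × t + ½ × a × t² = 0.0 × 3.9996 + 0.5 × 2.0 × 3.9996² = 15.9968 m
d = 15.9968 m / 0.01 = 1600 cm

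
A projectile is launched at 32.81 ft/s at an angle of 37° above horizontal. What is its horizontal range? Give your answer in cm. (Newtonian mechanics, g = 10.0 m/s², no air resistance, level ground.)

v₀ = 32.81 ft/s × 0.3048 = 10.0005 m/s
R = v₀² × sin(2θ) / g = 10.0005² × sin(2 × 37°) / 10.0 = 100.01 × 0.961262 / 10.0 = 9.61358 m
R = 9.61358 m / 0.01 = 961.4 cm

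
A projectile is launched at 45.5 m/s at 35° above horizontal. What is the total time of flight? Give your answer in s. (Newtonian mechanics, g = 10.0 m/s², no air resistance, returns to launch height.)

T = 2 × v₀ × sin(θ) / g = 2 × 45.5 × sin(35°) / 10.0 = 2 × 45.5 × 0.573576 / 10.0 = 5.22 s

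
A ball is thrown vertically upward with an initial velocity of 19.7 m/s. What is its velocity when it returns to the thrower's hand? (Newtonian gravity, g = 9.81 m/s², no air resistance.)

By conservation of energy (no air resistance), the ball returns to the throw height with the same speed as launch, but directed downward.
|v_ground| = v₀ = 19.7 m/s
v_ground = 19.7 m/s (downward)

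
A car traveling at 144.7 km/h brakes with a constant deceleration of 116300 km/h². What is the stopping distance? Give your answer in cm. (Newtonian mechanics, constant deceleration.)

v₀ = 144.7 km/h × 0.2777777777777778 = 40.1944 m/s
a = 116300 km/h² × 7.716049382716049e-05 = 8.97377 m/s²
d = v₀² / (2a) = 40.1944² / (2 × 8.97377) = 1615.59 / 17.9475 = 90.0176 m
d = 90.0176 m / 0.01 = 9002 cm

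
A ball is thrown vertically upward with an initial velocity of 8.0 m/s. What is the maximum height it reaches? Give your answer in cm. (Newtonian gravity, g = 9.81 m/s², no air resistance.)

h_max = v₀² / (2g) = 8.0² / (2 × 9.81) = 64.0 / 19.62 = 3.26198 m
h_max = 3.26198 m / 0.01 = 326.2 cm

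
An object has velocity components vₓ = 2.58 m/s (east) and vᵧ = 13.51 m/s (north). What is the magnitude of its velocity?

|v| = √(vₓ² + vᵧ²) = √(2.58² + 13.51²) = √(189.1765) = 13.75 m/s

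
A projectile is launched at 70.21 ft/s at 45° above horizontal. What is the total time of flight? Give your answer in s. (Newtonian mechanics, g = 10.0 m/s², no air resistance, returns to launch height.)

v₀ = 70.21 ft/s × 0.3048 = 21.4 m/s
T = 2 × v₀ × sin(θ) / g = 2 × 21.4 × sin(45°) / 10.0 = 2 × 21.4 × 0.707107 / 10.0 = 3.026 s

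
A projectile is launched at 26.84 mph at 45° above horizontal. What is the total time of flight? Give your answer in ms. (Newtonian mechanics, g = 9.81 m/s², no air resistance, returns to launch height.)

v₀ = 26.84 mph × 0.44704 = 11.9986 m/s
T = 2 × v₀ × sin(θ) / g = 2 × 11.9986 × sin(45°) / 9.81 = 2 × 11.9986 × 0.707107 / 9.81 = 1.72972 s
T = 1.72972 s / 0.001 = 1730 ms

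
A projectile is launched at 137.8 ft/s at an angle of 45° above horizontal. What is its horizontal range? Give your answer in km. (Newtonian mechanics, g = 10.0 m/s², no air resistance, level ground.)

v₀ = 137.8 ft/s × 0.3048 = 42.0014 m/s
R = v₀² × sin(2θ) / g = 42.0014² × sin(2 × 45°) / 10.0 = 1764.12 × 1.0 / 10.0 = 176.412 m
R = 176.412 m / 1000.0 = 0.1764 km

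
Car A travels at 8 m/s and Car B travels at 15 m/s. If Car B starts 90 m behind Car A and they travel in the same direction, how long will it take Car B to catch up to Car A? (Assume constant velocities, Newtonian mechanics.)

Relative speed: v_rel = 15 - 8 = 7 m/s
Time to catch: t = d₀/v_rel = 90/7 = 12.86 s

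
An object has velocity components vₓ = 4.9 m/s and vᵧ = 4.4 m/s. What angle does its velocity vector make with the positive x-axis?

θ = arctan(vᵧ/vₓ) = arctan(4.4/4.9) = 41.92°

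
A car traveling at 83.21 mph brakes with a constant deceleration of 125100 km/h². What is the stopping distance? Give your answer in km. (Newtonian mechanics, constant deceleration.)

v₀ = 83.21 mph × 0.44704 = 37.1982 m/s
a = 125100 km/h² × 7.716049382716049e-05 = 9.65278 m/s²
d = v₀² / (2a) = 37.1982² / (2 × 9.65278) = 1383.71 / 19.3056 = 71.674 m
d = 71.674 m / 1000.0 = 0.07167 km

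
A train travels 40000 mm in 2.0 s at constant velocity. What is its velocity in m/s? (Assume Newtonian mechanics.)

d = 40000 mm × 0.001 = 40.0 m
v = d / t = 40.0 / 2.0 = 20.0 m/s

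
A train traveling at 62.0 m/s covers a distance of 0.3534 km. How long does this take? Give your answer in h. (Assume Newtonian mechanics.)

d = 0.3534 km × 1000.0 = 353.4 m
t = d / v = 353.4 / 62.0 = 5.7 s
t = 5.7 s / 3600.0 = 0.001583 h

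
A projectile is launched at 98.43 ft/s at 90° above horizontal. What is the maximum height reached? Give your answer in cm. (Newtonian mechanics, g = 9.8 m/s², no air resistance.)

v₀ = 98.43 ft/s × 0.3048 = 30.0015 m/s
H = v₀² × sin²(θ) / (2g) = 30.0015² × sin(90°)² / (2 × 9.8) = 900.09 × 1.0 / 19.6 = 45.923 m
H = 45.923 m / 0.01 = 4592 cm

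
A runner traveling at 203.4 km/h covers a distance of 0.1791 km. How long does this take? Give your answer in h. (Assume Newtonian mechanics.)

d = 0.1791 km × 1000.0 = 179.1 m
v = 203.4 km/h × 0.2777777777777778 = 56.5 m/s
t = d / v = 179.1 / 56.5 = 3.16991 s
t = 3.16991 s / 3600.0 = 0.0008805 h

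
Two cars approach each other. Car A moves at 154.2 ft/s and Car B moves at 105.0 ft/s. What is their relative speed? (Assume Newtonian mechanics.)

v_rel = v_A + v_B = 154.2 + 105.0 = 259.2 ft/s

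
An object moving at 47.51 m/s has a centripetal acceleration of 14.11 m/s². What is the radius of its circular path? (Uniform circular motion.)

r = v²/a_c = 47.51²/14.11 = 159.97 m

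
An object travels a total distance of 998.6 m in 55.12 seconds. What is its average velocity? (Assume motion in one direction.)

v_avg = Δd / Δt = 998.6 / 55.12 = 18.12 m/s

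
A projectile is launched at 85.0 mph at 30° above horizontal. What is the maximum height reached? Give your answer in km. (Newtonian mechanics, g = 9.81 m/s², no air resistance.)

v₀ = 85.0 mph × 0.44704 = 37.9984 m/s
H = v₀² × sin²(θ) / (2g) = 37.9984² × sin(30°)² / (2 × 9.81) = 1443.88 × 0.25 / 19.62 = 18.3981 m
H = 18.3981 m / 1000.0 = 0.0184 km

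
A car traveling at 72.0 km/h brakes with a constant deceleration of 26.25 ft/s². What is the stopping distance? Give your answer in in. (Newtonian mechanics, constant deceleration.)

v₀ = 72.0 km/h × 0.2777777777777778 = 20.0 m/s
a = 26.25 ft/s² × 0.3048 = 8.001 m/s²
d = v₀² / (2a) = 20.0² / (2 × 8.001) = 400.0 / 16.002 = 24.9969 m
d = 24.9969 m / 0.0254 = 984.1 in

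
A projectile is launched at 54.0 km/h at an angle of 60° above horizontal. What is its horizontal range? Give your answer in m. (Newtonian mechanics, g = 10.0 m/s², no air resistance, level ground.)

v₀ = 54.0 km/h × 0.2777777777777778 = 15.0 m/s
R = v₀² × sin(2θ) / g = 15.0² × sin(2 × 60°) / 10.0 = 225.0 × 0.866025 / 10.0 = 19.49 m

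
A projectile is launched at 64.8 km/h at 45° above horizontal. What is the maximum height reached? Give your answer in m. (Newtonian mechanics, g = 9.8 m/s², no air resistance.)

v₀ = 64.8 km/h × 0.2777777777777778 = 18.0 m/s
H = v₀² × sin²(θ) / (2g) = 18.0² × sin(45°)² / (2 × 9.8) = 324.0 × 0.5 / 19.6 = 8.265 m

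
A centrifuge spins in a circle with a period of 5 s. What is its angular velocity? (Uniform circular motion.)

ω = 2π/T = 2π/5 = 1.2566 rad/s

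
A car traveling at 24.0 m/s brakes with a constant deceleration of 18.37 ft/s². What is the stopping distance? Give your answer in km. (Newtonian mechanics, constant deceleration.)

a = 18.37 ft/s² × 0.3048 = 5.59918 m/s²
d = v₀² / (2a) = 24.0² / (2 × 5.59918) = 576.0 / 11.1984 = 51.4359 m
d = 51.4359 m / 1000.0 = 0.05144 km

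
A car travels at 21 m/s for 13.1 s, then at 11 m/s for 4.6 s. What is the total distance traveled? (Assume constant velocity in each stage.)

d₁ = v₁t₁ = 21 × 13.1 = 275.1 m
d₂ = v₂t₂ = 11 × 4.6 = 50.6 m
d_total = 275.1 + 50.6 = 325.7 m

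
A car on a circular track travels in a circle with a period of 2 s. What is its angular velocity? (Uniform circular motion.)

ω = 2π/T = 2π/2 = 3.1416 rad/s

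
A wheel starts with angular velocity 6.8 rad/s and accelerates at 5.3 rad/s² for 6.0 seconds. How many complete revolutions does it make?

θ = ω₀t + ½αt² = 6.8×6.0 + ½×5.3×6.0² = 136.2 rad
Total revolutions = θ/(2π) = 136.2/(2π) = 21.68
Complete revolutions = ⌊21.68⌋ = 21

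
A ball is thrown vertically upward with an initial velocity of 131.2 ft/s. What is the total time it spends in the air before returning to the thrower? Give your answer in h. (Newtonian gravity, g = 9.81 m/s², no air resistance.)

v₀ = 131.2 ft/s × 0.3048 = 39.9898 m/s
t_total = 2 × v₀ / g = 2 × 39.9898 / 9.81 = 8.15286 s
t_total = 8.15286 s / 3600.0 = 0.002265 h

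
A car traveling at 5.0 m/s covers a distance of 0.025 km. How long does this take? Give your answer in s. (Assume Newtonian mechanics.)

d = 0.025 km × 1000.0 = 25.0 m
t = d / v = 25.0 / 5.0 = 5.0 s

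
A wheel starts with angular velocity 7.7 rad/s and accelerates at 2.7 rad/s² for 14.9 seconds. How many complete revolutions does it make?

θ = ω₀t + ½αt² = 7.7×14.9 + ½×2.7×14.9² = 414.4435 rad
Total revolutions = θ/(2π) = 414.4435/(2π) = 65.96
Complete revolutions = ⌊65.96⌋ = 65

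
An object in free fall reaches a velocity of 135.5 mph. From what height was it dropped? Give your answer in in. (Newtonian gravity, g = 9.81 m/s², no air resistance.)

v = 135.5 mph × 0.44704 = 60.5739 m/s
h = v² / (2g) = 60.5739² / (2 × 9.81) = 187.013 m
h = 187.013 m / 0.0254 = 7363 in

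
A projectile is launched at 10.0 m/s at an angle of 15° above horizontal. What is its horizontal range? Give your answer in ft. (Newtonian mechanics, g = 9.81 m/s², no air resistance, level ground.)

R = v₀² × sin(2θ) / g = 10.0² × sin(2 × 15°) / 9.81 = 100.0 × 0.5 / 9.81 = 5.09684 m
R = 5.09684 m / 0.3048 = 16.72 ft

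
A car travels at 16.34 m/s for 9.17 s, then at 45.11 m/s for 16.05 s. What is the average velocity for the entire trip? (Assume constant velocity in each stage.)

d₁ = v₁t₁ = 16.34 × 9.17 = 149.8378 m
d₂ = v₂t₂ = 45.11 × 16.05 = 724.0155 m
d_total = 873.8533 m, t_total = 25.22 s
v_avg = d_total/t_total = 873.8533/25.22 = 34.65 m/s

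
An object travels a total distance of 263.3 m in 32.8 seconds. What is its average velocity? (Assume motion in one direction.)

v_avg = Δd / Δt = 263.3 / 32.8 = 8.03 m/s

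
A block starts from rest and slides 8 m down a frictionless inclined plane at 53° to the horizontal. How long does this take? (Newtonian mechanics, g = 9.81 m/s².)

a = g sin(θ) = 9.81 × sin(53°) = 7.8346 m/s²
t = √(2d/a) = √(2 × 8 / 7.8346) = 1.43 s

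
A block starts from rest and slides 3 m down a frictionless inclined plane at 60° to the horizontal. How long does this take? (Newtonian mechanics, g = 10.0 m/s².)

a = g sin(θ) = 10.0 × sin(60°) = 8.6603 m/s²
t = √(2d/a) = √(2 × 3 / 8.6603) = 0.83 s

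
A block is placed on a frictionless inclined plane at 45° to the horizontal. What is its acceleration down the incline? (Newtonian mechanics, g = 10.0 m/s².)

a = g sin(θ) = 10.0 × sin(45°) = 10.0 × 0.7071 = 7.07 m/s²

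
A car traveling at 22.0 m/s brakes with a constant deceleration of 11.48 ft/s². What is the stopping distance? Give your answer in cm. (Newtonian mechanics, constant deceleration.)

a = 11.48 ft/s² × 0.3048 = 3.4991 m/s²
d = v₀² / (2a) = 22.0² / (2 × 3.4991) = 484.0 / 6.9982 = 69.1606 m
d = 69.1606 m / 0.01 = 6916 cm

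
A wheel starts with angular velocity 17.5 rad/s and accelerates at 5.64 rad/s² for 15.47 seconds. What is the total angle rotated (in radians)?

θ = ω₀t + ½αt² = 17.5×15.47 + ½×5.64×15.47² = 945.61 rad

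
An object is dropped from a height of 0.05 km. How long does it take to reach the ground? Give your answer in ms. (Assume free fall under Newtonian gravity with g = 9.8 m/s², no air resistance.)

h = 0.05 km × 1000.0 = 50.0 m
t = √(2h/g) = √(2 × 50.0 / 9.8) = 3.19438 s
t = 3.19438 s / 0.001 = 3194 ms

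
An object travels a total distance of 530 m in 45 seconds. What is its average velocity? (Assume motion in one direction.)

v_avg = Δd / Δt = 530 / 45 = 11.78 m/s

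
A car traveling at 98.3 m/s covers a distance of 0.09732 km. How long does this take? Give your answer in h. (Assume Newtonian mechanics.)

d = 0.09732 km × 1000.0 = 97.32 m
t = d / v = 97.32 / 98.3 = 0.990031 s
t = 0.990031 s / 3600.0 = 0.000275 h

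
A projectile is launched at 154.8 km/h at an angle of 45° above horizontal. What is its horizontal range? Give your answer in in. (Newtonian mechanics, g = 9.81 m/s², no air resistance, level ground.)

v₀ = 154.8 km/h × 0.2777777777777778 = 43.0 m/s
R = v₀² × sin(2θ) / g = 43.0² × sin(2 × 45°) / 9.81 = 1849.0 × 1.0 / 9.81 = 188.481 m
R = 188.481 m / 0.0254 = 7421 in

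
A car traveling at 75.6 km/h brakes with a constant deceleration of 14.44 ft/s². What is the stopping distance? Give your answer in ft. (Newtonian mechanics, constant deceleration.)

v₀ = 75.6 km/h × 0.2777777777777778 = 21.0 m/s
a = 14.44 ft/s² × 0.3048 = 4.40131 m/s²
d = v₀² / (2a) = 21.0² / (2 × 4.40131) = 441.0 / 8.80262 = 50.0987 m
d = 50.0987 m / 0.3048 = 164.4 ft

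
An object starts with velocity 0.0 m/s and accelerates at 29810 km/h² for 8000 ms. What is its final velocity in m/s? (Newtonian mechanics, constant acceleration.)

a = 29810 km/h² × 7.716049382716049e-05 = 2.30015 m/s²
t = 8000 ms × 0.001 = 8.0 s
v = v₀ + a × t = 0.0 + 2.30015 × 8.0 = 18.4 m/s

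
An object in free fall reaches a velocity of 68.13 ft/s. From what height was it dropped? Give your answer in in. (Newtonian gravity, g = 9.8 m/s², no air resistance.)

v = 68.13 ft/s × 0.3048 = 20.766 m/s
h = v² / (2g) = 20.766² / (2 × 9.8) = 22.0014 m
h = 22.0014 m / 0.0254 = 866.2 in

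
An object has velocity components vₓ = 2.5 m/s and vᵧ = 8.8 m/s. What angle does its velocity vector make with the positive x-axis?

θ = arctan(vᵧ/vₓ) = arctan(8.8/2.5) = 74.14°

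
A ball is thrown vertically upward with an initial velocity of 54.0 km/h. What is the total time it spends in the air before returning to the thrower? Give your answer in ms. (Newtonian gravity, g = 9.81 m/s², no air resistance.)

v₀ = 54.0 km/h × 0.2777777777777778 = 15.0 m/s
t_total = 2 × v₀ / g = 2 × 15.0 / 9.81 = 3.0581 s
t_total = 3.0581 s / 0.001 = 3058 ms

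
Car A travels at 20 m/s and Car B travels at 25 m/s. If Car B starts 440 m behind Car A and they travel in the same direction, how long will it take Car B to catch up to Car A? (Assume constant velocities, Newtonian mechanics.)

Relative speed: v_rel = 25 - 20 = 5 m/s
Time to catch: t = d₀/v_rel = 440/5 = 88.0 s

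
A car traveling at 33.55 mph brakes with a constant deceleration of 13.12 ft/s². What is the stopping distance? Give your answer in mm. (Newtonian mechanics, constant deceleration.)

v₀ = 33.55 mph × 0.44704 = 14.9982 m/s
a = 13.12 ft/s² × 0.3048 = 3.99898 m/s²
d = v₀² / (2a) = 14.9982² / (2 × 3.99898) = 224.946 / 7.99796 = 28.1254 m
d = 28.1254 m / 0.001 = 28130 mm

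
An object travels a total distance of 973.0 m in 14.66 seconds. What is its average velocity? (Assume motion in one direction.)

v_avg = Δd / Δt = 973.0 / 14.66 = 66.37 m/s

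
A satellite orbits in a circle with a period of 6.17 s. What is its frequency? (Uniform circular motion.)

f = 1/T = 1/6.17 = 0.1621 Hz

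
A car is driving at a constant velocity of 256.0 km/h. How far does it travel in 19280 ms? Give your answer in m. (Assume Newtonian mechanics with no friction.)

v = 256.0 km/h × 0.2777777777777778 = 71.1111 m/s
t = 19280 ms × 0.001 = 19.28 s
d = v × t = 71.1111 × 19.28 = 1371 m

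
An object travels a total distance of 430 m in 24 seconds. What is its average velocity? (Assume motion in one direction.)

v_avg = Δd / Δt = 430 / 24 = 17.92 m/s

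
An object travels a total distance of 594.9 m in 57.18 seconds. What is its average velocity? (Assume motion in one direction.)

v_avg = Δd / Δt = 594.9 / 57.18 = 10.4 m/s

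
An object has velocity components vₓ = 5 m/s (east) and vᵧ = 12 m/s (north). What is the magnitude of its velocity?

|v| = √(vₓ² + vᵧ²) = √(5² + 12²) = √(169) = 13.0 m/s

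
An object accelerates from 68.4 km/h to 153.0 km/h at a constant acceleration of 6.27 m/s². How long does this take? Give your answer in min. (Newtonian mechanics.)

v₀ = 68.4 km/h × 0.2777777777777778 = 19.0 m/s
v = 153.0 km/h × 0.2777777777777778 = 42.5 m/s
t = (v - v₀) / a = (42.5 - 19.0) / 6.27 = 3.74801 s
t = 3.74801 s / 60.0 = 0.06247 min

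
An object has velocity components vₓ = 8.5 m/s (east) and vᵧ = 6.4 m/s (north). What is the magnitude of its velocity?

|v| = √(vₓ² + vᵧ²) = √(8.5² + 6.4²) = √(113.21) = 10.64 m/s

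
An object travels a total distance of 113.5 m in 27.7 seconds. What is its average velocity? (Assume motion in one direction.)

v_avg = Δd / Δt = 113.5 / 27.7 = 4.1 m/s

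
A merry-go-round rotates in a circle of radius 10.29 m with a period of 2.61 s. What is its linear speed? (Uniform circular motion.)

v = 2πr/T = 2π×10.29/2.61 = 24.77 m/s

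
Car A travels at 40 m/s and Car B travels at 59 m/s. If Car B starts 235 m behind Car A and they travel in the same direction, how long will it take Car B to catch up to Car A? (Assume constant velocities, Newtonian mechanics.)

Relative speed: v_rel = 59 - 40 = 19 m/s
Time to catch: t = d₀/v_rel = 235/19 = 12.37 s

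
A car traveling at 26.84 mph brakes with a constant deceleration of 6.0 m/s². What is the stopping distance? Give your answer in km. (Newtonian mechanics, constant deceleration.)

v₀ = 26.84 mph × 0.44704 = 11.9986 m/s
d = v₀² / (2a) = 11.9986² / (2 × 6.0) = 143.966 / 12.0 = 11.9972 m
d = 11.9972 m / 1000.0 = 0.012 km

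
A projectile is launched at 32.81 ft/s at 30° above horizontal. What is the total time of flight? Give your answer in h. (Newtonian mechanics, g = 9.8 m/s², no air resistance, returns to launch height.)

v₀ = 32.81 ft/s × 0.3048 = 10.0005 m/s
T = 2 × v₀ × sin(θ) / g = 2 × 10.0005 × sin(30°) / 9.8 = 2 × 10.0005 × 0.5 / 9.8 = 1.02046 s
T = 1.02046 s / 3600.0 = 0.0002835 h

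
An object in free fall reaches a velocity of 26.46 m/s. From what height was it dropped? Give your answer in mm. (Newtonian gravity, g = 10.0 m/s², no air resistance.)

h = v² / (2g) = 26.46² / (2 × 10.0) = 35.0066 m
h = 35.0066 m / 0.001 = 35010 mm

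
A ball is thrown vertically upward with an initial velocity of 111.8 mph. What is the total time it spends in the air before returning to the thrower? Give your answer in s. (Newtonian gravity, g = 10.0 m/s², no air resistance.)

v₀ = 111.8 mph × 0.44704 = 49.9791 m/s
t_total = 2 × v₀ / g = 2 × 49.9791 / 10.0 = 9.996 s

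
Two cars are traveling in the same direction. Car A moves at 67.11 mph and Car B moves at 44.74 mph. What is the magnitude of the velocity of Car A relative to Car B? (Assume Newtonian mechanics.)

v_rel = |v_A - v_B| = |67.11 - 44.74| = 22.37 mph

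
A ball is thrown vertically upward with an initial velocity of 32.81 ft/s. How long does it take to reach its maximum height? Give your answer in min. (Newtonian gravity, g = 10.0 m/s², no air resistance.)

v₀ = 32.81 ft/s × 0.3048 = 10.0005 m/s
t_up = v₀ / g = 10.0005 / 10.0 = 1.00005 s
t_up = 1.00005 s / 60.0 = 0.01667 min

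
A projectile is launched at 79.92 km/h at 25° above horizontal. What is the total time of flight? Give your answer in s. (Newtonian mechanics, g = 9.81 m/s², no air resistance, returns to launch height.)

v₀ = 79.92 km/h × 0.2777777777777778 = 22.2 m/s
T = 2 × v₀ × sin(θ) / g = 2 × 22.2 × sin(25°) / 9.81 = 2 × 22.2 × 0.422618 / 9.81 = 1.913 s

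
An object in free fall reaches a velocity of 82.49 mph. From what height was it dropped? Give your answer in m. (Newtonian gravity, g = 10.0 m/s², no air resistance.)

v = 82.49 mph × 0.44704 = 36.8763 m/s
h = v² / (2g) = 36.8763² / (2 × 10.0) = 67.99 m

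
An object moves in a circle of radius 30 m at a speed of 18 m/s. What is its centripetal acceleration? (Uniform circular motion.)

a_c = v²/r = 18²/30 = 324/30 = 10.8 m/s²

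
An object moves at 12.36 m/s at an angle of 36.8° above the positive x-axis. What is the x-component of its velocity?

vₓ = v cos(θ) = 12.36 × cos(36.8°) = 9.9 m/s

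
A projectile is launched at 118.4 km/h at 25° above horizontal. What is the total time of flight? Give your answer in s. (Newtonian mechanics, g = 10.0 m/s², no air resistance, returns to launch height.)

v₀ = 118.4 km/h × 0.2777777777777778 = 32.8889 m/s
T = 2 × v₀ × sin(θ) / g = 2 × 32.8889 × sin(25°) / 10.0 = 2 × 32.8889 × 0.422618 / 10.0 = 2.78 s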